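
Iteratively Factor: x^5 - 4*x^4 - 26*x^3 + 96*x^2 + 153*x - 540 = (x + 4)*(x^4 - 8*x^3 + 6*x^2 + 72*x - 135) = (x - 3)*(x + 4)*(x^3 - 5*x^2 - 9*x + 45) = (x - 3)^2*(x + 4)*(x^2 - 2*x - 15) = (x - 3)^2*(x + 3)*(x + 4)*(x - 5)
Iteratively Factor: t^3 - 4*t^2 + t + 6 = (t - 2)*(t^2 - 2*t - 3) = (t - 2)*(t + 1)*(t - 3)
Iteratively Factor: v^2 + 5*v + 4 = (v + 4)*(v + 1)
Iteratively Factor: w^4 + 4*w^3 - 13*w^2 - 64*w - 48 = (w + 1)*(w^3 + 3*w^2 - 16*w - 48) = (w + 1)*(w + 3)*(w^2 - 16) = (w + 1)*(w + 3)*(w + 4)*(w - 4)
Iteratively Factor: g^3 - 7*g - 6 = (g + 1)*(g^2 - g - 6) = (g + 1)*(g + 2)*(g - 3)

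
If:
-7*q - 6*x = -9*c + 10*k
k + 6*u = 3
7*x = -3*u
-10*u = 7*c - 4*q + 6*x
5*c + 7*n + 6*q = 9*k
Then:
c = -1388*x/39 - 120/13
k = 14*x + 3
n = 27442*x/273 + 2211/91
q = -866*x/13 - 210/13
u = -7*x/3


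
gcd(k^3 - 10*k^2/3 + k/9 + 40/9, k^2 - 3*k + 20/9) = k - 5/3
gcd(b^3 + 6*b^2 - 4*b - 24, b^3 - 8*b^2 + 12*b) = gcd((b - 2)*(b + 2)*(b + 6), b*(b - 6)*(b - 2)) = b - 2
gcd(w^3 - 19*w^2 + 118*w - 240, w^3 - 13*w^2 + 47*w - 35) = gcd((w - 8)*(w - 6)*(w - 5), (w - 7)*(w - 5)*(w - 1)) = w - 5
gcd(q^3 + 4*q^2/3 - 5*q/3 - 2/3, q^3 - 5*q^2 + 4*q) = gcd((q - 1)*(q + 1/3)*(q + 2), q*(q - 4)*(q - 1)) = q - 1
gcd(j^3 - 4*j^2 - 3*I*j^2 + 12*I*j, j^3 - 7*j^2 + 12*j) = j^2 - 4*j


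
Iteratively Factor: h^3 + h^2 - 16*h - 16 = (h + 4)*(h^2 - 3*h - 4) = (h + 1)*(h + 4)*(h - 4)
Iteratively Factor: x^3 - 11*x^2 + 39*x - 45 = (x - 3)*(x^2 - 8*x + 15) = (x - 5)*(x - 3)*(x - 3)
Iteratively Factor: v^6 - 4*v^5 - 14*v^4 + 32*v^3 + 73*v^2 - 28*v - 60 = (v - 3)*(v^5 - v^4 - 17*v^3 - 19*v^2 + 16*v + 20) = (v - 3)*(v + 2)*(v^4 - 3*v^3 - 11*v^2 + 3*v + 10) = (v - 3)*(v + 1)*(v + 2)*(v^3 - 4*v^2 - 7*v + 10) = (v - 5)*(v - 3)*(v + 1)*(v + 2)*(v^2 + v - 2) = (v - 5)*(v - 3)*(v - 1)*(v + 1)*(v + 2)*(v + 2)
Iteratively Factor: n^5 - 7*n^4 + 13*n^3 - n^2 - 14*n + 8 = (n + 1)*(n^4 - 8*n^3 + 21*n^2 - 22*n + 8) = (n - 1)*(n + 1)*(n^3 - 7*n^2 + 14*n - 8) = (n - 1)^2*(n + 1)*(n^2 - 6*n + 8) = (n - 4)*(n - 1)^2*(n + 1)*(n - 2)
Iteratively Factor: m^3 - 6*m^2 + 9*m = (m - 3)*(m^2 - 3*m) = m*(m - 3)*(m - 3)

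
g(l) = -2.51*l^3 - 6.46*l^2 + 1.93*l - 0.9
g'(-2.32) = -8.63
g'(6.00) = -346.67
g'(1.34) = -28.90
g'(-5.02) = -122.97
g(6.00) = -764.04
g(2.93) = -113.84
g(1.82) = -33.92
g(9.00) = -2336.58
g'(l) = -7.53*l^2 - 12.92*l + 1.93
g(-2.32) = -8.81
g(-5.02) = 144.15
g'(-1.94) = -1.35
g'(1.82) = -46.53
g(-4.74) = 112.12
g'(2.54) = -79.47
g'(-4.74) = -106.01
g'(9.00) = -724.28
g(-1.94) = -10.63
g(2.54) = -78.81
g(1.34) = -15.95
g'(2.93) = -100.57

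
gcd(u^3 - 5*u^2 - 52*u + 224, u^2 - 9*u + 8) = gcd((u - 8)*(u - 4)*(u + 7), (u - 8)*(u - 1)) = u - 8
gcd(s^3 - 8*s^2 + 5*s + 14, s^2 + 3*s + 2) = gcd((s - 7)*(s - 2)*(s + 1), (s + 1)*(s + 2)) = s + 1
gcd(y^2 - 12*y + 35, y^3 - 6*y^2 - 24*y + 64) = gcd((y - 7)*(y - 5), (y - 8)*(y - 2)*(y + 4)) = 1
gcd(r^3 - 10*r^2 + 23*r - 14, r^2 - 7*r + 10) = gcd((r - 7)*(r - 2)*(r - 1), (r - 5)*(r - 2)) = r - 2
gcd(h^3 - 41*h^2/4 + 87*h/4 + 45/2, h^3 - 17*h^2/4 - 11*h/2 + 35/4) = h - 5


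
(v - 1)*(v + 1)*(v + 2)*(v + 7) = v^4 + 9*v^3 + 13*v^2 - 9*v - 14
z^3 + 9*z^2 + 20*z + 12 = (z + 1)*(z + 2)*(z + 6)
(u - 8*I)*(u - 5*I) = u^2 - 13*I*u - 40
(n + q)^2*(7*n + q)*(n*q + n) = 7*n^4*q + 7*n^4 + 15*n^3*q^2 + 15*n^3*q + 9*n^2*q^3 + 9*n^2*q^2 + n*q^4 + n*q^3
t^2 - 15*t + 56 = (t - 8)*(t - 7)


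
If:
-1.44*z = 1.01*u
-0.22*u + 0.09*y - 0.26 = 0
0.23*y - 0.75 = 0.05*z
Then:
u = 0.14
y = 3.24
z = -0.10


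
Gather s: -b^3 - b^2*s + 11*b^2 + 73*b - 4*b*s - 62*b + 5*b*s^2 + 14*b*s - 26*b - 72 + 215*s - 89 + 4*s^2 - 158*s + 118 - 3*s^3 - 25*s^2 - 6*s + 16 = -b^3 + 11*b^2 - 15*b - 3*s^3 + s^2*(5*b - 21) + s*(-b^2 + 10*b + 51) - 27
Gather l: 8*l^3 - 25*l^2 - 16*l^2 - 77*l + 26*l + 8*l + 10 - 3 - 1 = 8*l^3 - 41*l^2 - 43*l + 6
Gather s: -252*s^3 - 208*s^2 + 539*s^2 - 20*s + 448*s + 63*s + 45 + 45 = -252*s^3 + 331*s^2 + 491*s + 90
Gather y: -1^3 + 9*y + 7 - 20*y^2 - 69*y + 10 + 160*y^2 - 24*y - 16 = 140*y^2 - 84*y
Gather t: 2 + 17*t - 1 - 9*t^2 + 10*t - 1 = -9*t^2 + 27*t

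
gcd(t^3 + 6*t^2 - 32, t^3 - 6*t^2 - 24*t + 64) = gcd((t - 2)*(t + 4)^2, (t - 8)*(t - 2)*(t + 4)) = t^2 + 2*t - 8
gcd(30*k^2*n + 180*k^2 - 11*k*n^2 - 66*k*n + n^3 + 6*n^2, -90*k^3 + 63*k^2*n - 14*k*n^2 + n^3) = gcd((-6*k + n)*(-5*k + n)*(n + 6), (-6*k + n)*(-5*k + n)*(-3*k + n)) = 30*k^2 - 11*k*n + n^2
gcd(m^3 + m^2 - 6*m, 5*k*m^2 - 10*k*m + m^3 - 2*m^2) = m^2 - 2*m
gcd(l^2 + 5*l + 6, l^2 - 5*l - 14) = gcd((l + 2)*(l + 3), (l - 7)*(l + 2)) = l + 2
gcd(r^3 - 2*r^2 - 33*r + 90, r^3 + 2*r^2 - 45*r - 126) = r + 6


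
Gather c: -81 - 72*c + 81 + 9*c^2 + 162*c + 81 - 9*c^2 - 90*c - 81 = 0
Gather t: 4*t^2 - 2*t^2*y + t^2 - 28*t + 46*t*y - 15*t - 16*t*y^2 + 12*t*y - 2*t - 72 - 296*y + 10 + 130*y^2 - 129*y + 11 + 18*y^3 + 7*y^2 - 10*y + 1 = t^2*(5 - 2*y) + t*(-16*y^2 + 58*y - 45) + 18*y^3 + 137*y^2 - 435*y - 50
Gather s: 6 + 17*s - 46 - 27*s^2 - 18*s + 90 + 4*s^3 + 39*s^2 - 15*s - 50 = 4*s^3 + 12*s^2 - 16*s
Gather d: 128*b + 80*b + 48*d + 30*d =208*b + 78*d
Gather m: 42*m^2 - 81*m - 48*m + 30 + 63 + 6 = 42*m^2 - 129*m + 99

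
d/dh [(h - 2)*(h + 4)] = 2*h + 2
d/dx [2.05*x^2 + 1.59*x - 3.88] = 4.1*x + 1.59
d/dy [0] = 0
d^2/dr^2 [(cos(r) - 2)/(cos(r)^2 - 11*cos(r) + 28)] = (-9*(1 - cos(2*r))^2*cos(r)/4 - 3*(1 - cos(2*r))^2/4 - 251*cos(r)/2 - 154*cos(2*r) + 24*cos(3*r) + cos(5*r)/2 + 93)/((cos(r) - 7)^3*(cos(r) - 4)^3)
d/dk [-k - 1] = -1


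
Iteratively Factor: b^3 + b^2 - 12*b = (b - 3)*(b^2 + 4*b) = b*(b - 3)*(b + 4)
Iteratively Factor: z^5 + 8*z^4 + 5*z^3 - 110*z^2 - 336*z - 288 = (z + 3)*(z^4 + 5*z^3 - 10*z^2 - 80*z - 96) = (z - 4)*(z + 3)*(z^3 + 9*z^2 + 26*z + 24) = (z - 4)*(z + 3)^2*(z^2 + 6*z + 8) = (z - 4)*(z + 3)^2*(z + 4)*(z + 2)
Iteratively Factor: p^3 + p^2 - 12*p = (p + 4)*(p^2 - 3*p) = p*(p + 4)*(p - 3)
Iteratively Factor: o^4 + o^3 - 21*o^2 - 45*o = (o + 3)*(o^3 - 2*o^2 - 15*o) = (o + 3)^2*(o^2 - 5*o) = o*(o + 3)^2*(o - 5)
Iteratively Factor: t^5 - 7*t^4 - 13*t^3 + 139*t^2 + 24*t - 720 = (t + 3)*(t^4 - 10*t^3 + 17*t^2 + 88*t - 240) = (t - 5)*(t + 3)*(t^3 - 5*t^2 - 8*t + 48) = (t - 5)*(t - 4)*(t + 3)*(t^2 - t - 12) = (t - 5)*(t - 4)^2*(t + 3)*(t + 3)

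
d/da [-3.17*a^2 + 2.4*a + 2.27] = 2.4 - 6.34*a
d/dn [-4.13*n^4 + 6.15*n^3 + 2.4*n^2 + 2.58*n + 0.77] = -16.52*n^3 + 18.45*n^2 + 4.8*n + 2.58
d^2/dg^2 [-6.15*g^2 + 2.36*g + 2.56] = -12.3000000000000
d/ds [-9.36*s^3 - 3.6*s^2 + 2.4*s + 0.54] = -28.08*s^2 - 7.2*s + 2.4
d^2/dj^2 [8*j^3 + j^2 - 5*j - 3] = 48*j + 2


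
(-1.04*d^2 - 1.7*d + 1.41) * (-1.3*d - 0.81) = 1.352*d^3 + 3.0524*d^2 - 0.456*d - 1.1421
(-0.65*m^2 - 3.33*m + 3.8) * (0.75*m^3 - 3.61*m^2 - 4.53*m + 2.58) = -0.4875*m^5 - 0.151*m^4 + 17.8158*m^3 - 0.310099999999997*m^2 - 25.8054*m + 9.804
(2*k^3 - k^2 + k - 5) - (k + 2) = 2*k^3 - k^2 - 7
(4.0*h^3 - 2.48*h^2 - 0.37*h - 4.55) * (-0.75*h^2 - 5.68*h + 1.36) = -3.0*h^5 - 20.86*h^4 + 19.8039*h^3 + 2.1413*h^2 + 25.3408*h - 6.188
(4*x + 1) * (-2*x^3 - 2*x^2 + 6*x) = -8*x^4 - 10*x^3 + 22*x^2 + 6*x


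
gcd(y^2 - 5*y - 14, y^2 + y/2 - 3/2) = 1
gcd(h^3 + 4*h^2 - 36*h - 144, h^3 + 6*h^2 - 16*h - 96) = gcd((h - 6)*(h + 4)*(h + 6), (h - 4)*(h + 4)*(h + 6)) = h^2 + 10*h + 24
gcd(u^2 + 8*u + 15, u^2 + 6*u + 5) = u + 5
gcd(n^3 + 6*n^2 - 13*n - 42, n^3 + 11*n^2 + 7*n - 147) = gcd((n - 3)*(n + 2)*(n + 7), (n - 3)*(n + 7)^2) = n^2 + 4*n - 21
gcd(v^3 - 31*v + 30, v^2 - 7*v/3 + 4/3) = v - 1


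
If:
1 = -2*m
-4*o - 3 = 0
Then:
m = -1/2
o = -3/4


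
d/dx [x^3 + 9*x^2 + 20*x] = 3*x^2 + 18*x + 20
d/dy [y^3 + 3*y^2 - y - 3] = 3*y^2 + 6*y - 1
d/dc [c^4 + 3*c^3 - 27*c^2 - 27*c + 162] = 4*c^3 + 9*c^2 - 54*c - 27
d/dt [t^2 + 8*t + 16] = 2*t + 8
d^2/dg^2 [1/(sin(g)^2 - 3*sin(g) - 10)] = (-4*sin(g)^4 + 9*sin(g)^3 - 43*sin(g)^2 + 12*sin(g) + 38)/((sin(g) - 5)^3*(sin(g) + 2)^3)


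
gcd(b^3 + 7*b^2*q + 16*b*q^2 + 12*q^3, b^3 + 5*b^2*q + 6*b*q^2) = b^2 + 5*b*q + 6*q^2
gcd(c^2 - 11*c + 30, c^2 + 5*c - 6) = 1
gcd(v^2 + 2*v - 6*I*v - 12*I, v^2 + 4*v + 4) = v + 2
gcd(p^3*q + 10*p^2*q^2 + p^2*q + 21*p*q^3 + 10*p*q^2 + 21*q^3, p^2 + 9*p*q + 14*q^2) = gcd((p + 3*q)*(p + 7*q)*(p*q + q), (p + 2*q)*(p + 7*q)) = p + 7*q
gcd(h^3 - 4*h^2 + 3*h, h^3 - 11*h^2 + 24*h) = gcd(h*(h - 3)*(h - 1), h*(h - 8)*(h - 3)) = h^2 - 3*h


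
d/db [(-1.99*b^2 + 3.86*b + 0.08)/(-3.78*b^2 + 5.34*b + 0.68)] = (3.96420000000001*b^2 - 2.1016*b + 2.1976)/(14.2884*b^4 - 40.3704*b^3 + 23.3748*b^2 + 7.2624*b + 0.4624)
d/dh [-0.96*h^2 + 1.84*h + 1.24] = 1.84 - 1.92*h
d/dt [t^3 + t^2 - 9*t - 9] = 3*t^2 + 2*t - 9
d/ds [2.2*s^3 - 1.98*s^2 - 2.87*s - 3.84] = 6.6*s^2 - 3.96*s - 2.87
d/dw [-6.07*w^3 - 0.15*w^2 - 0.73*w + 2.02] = -18.21*w^2 - 0.3*w - 0.73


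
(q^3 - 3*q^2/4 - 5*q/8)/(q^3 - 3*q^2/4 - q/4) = (-8*q^2 + 6*q + 5)/(2*(-4*q^2 + 3*q + 1))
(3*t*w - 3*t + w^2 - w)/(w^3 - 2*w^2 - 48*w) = (-3*t*w + 3*t - w^2 + w)/(w*(-w^2 + 2*w + 48))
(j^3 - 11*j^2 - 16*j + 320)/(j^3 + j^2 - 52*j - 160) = (j - 8)/(j + 4)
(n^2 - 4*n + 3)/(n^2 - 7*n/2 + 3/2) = 2*(n - 1)/(2*n - 1)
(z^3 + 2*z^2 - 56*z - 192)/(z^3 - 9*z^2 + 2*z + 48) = (z^2 + 10*z + 24)/(z^2 - z - 6)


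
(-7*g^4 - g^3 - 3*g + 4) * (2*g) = -14*g^5 - 2*g^4 - 6*g^2 + 8*g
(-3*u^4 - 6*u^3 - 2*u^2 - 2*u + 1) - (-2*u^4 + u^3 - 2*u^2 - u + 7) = -u^4 - 7*u^3 - u - 6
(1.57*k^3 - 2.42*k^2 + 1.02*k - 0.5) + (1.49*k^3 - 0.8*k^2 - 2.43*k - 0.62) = 3.06*k^3 - 3.22*k^2 - 1.41*k - 1.12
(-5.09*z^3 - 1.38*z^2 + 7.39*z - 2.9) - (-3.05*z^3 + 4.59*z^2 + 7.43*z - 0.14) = -2.04*z^3 - 5.97*z^2 - 0.04*z - 2.76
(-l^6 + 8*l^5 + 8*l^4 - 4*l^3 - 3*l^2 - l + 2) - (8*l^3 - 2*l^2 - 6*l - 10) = -l^6 + 8*l^5 + 8*l^4 - 12*l^3 - l^2 + 5*l + 12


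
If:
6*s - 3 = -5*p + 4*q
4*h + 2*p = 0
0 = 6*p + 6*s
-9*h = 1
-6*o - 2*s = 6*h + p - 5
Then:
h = -1/9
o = 53/54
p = 2/9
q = -29/36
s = -2/9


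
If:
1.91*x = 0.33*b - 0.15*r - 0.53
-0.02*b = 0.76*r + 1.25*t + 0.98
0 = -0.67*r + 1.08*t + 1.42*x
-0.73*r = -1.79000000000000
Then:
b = 20.90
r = 2.45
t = -2.61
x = 3.14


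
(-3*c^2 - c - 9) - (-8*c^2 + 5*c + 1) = 5*c^2 - 6*c - 10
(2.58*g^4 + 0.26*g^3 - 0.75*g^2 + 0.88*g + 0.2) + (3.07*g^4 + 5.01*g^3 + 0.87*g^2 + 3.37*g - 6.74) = 5.65*g^4 + 5.27*g^3 + 0.12*g^2 + 4.25*g - 6.54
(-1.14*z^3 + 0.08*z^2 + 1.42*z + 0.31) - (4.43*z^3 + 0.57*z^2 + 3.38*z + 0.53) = -5.57*z^3 - 0.49*z^2 - 1.96*z - 0.22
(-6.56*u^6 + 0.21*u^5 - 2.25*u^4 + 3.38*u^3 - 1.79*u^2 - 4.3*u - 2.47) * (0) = 0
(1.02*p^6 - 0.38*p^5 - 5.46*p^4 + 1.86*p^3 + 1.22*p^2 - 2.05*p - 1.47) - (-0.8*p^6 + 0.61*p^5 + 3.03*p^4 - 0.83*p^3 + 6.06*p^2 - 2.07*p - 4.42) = 1.82*p^6 - 0.99*p^5 - 8.49*p^4 + 2.69*p^3 - 4.84*p^2 + 0.02*p + 2.95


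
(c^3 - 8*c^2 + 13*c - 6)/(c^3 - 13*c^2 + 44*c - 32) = (c^2 - 7*c + 6)/(c^2 - 12*c + 32)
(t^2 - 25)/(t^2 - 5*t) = (t + 5)/t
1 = 1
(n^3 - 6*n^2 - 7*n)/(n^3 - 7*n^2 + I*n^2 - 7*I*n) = (n + 1)/(n + I)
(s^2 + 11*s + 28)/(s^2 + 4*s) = (s + 7)/s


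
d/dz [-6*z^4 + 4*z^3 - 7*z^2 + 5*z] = -24*z^3 + 12*z^2 - 14*z + 5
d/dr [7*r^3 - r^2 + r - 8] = 21*r^2 - 2*r + 1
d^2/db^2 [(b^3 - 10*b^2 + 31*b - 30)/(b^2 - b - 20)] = 84/(b^3 + 12*b^2 + 48*b + 64)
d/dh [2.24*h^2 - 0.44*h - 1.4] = 4.48*h - 0.44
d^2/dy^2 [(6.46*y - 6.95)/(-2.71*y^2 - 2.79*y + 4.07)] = (-(5.42*y + 2.79)*(6.46*y - 6.95)*(10.84*y + 5.58) + (105.0396*y - 1.6222)*(2.71*y^2 + 2.79*y - 4.07))/(2.71*y^2 + 2.79*y - 4.07)^3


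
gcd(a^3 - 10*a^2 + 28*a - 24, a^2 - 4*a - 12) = a - 6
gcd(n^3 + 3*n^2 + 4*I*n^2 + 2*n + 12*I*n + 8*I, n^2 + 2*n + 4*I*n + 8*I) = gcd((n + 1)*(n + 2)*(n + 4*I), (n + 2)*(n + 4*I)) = n^2 + n*(2 + 4*I) + 8*I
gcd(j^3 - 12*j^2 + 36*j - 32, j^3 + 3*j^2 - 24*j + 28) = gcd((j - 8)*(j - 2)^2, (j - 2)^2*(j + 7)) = j^2 - 4*j + 4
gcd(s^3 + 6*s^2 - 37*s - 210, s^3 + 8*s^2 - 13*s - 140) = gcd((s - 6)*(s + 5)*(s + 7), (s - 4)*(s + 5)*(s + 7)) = s^2 + 12*s + 35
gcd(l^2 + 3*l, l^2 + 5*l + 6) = l + 3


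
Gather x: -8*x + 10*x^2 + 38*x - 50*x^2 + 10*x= -40*x^2 + 40*x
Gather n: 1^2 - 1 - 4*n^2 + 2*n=-4*n^2 + 2*n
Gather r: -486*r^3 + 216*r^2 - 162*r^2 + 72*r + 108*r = -486*r^3 + 54*r^2 + 180*r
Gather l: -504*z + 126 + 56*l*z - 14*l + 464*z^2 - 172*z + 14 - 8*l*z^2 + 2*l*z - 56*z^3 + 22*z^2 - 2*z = l*(-8*z^2 + 58*z - 14) - 56*z^3 + 486*z^2 - 678*z + 140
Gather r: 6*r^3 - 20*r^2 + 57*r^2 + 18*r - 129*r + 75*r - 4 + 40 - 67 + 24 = 6*r^3 + 37*r^2 - 36*r - 7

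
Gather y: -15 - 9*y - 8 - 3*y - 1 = -12*y - 24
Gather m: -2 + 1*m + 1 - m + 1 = 0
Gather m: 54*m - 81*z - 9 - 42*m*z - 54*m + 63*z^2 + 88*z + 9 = -42*m*z + 63*z^2 + 7*z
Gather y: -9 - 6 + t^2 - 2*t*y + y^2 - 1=t^2 - 2*t*y + y^2 - 16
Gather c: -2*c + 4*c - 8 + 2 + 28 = 2*c + 22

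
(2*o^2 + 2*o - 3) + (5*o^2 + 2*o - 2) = 7*o^2 + 4*o - 5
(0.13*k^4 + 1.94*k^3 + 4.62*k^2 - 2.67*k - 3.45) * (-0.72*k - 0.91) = -0.0936*k^5 - 1.5151*k^4 - 5.0918*k^3 - 2.2818*k^2 + 4.9137*k + 3.1395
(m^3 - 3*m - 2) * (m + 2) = m^4 + 2*m^3 - 3*m^2 - 8*m - 4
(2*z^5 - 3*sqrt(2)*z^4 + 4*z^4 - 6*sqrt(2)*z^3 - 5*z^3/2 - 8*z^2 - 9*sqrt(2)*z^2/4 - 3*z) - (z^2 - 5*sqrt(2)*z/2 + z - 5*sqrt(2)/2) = 2*z^5 - 3*sqrt(2)*z^4 + 4*z^4 - 6*sqrt(2)*z^3 - 5*z^3/2 - 9*z^2 - 9*sqrt(2)*z^2/4 - 4*z + 5*sqrt(2)*z/2 + 5*sqrt(2)/2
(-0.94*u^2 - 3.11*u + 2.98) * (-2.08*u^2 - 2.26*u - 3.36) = 1.9552*u^4 + 8.5932*u^3 + 3.9886*u^2 + 3.7148*u - 10.0128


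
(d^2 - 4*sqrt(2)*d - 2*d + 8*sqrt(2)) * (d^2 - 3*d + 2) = d^4 - 4*sqrt(2)*d^3 - 5*d^3 + 8*d^2 + 20*sqrt(2)*d^2 - 32*sqrt(2)*d - 4*d + 16*sqrt(2)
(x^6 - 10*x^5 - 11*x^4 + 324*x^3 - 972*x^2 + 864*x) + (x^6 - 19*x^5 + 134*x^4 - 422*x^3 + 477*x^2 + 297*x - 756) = 2*x^6 - 29*x^5 + 123*x^4 - 98*x^3 - 495*x^2 + 1161*x - 756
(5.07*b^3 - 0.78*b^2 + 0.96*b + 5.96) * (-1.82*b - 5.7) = -9.2274*b^4 - 27.4794*b^3 + 2.6988*b^2 - 16.3192*b - 33.972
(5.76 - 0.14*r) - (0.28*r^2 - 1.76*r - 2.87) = -0.28*r^2 + 1.62*r + 8.63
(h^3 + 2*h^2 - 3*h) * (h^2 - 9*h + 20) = h^5 - 7*h^4 - h^3 + 67*h^2 - 60*h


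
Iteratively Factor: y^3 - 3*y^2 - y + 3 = (y - 1)*(y^2 - 2*y - 3) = (y - 3)*(y - 1)*(y + 1)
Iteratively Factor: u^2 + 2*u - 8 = (u + 4)*(u - 2)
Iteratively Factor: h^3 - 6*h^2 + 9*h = (h - 3)*(h^2 - 3*h) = (h - 3)^2*(h)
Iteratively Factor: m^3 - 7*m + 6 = (m + 3)*(m^2 - 3*m + 2) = (m - 2)*(m + 3)*(m - 1)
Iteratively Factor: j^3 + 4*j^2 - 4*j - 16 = (j + 2)*(j^2 + 2*j - 8) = (j + 2)*(j + 4)*(j - 2)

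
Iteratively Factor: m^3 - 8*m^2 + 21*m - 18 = (m - 3)*(m^2 - 5*m + 6) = (m - 3)^2*(m - 2)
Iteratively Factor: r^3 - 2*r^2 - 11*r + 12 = (r - 4)*(r^2 + 2*r - 3) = (r - 4)*(r + 3)*(r - 1)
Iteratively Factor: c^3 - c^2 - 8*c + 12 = (c + 3)*(c^2 - 4*c + 4) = (c - 2)*(c + 3)*(c - 2)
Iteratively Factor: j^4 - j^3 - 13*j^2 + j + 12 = (j - 4)*(j^3 + 3*j^2 - j - 3) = (j - 4)*(j + 3)*(j^2 - 1) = (j - 4)*(j - 1)*(j + 3)*(j + 1)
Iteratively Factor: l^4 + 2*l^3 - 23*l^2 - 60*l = (l + 4)*(l^3 - 2*l^2 - 15*l) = l*(l + 4)*(l^2 - 2*l - 15) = l*(l + 3)*(l + 4)*(l - 5)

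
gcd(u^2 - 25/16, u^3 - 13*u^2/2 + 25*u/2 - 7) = 1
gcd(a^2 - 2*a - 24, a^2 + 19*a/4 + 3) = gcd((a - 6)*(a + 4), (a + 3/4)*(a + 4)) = a + 4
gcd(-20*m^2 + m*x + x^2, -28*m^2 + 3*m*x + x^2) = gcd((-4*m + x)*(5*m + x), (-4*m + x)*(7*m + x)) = -4*m + x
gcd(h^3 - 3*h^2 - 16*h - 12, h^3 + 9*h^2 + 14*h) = h + 2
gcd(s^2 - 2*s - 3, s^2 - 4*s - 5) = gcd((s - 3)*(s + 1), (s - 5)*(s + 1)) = s + 1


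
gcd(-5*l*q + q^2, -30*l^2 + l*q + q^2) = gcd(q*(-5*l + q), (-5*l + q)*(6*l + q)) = -5*l + q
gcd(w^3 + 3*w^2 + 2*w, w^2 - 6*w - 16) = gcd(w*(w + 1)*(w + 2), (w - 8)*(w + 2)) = w + 2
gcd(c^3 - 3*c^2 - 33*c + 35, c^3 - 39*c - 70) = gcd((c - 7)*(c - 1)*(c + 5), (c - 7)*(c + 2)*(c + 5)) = c^2 - 2*c - 35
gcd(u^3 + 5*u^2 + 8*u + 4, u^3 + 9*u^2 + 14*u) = u + 2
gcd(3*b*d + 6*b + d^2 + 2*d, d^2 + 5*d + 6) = d + 2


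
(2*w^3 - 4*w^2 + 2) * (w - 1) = 2*w^4 - 6*w^3 + 4*w^2 + 2*w - 2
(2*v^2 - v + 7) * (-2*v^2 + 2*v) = -4*v^4 + 6*v^3 - 16*v^2 + 14*v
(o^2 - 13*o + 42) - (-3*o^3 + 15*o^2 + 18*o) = 3*o^3 - 14*o^2 - 31*o + 42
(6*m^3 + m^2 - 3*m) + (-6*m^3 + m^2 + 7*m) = 2*m^2 + 4*m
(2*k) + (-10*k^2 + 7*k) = -10*k^2 + 9*k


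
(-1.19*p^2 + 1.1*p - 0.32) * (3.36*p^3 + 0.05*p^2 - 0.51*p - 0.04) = -3.9984*p^5 + 3.6365*p^4 - 0.4133*p^3 - 0.5294*p^2 + 0.1192*p + 0.0128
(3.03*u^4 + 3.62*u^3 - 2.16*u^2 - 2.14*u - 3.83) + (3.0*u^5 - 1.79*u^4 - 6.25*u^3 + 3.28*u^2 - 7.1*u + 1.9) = 3.0*u^5 + 1.24*u^4 - 2.63*u^3 + 1.12*u^2 - 9.24*u - 1.93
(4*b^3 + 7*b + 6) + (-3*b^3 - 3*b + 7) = b^3 + 4*b + 13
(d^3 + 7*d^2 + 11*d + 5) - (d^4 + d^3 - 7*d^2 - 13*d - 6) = -d^4 + 14*d^2 + 24*d + 11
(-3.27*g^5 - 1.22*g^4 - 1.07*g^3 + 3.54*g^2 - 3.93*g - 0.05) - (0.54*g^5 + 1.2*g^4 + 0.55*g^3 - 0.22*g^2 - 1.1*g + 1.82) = -3.81*g^5 - 2.42*g^4 - 1.62*g^3 + 3.76*g^2 - 2.83*g - 1.87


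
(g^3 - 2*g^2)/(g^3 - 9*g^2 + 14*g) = g/(g - 7)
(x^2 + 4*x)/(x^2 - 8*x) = (x + 4)/(x - 8)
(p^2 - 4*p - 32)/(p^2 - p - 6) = (-p^2 + 4*p + 32)/(-p^2 + p + 6)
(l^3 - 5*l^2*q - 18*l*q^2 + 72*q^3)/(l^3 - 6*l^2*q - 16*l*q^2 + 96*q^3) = (-l + 3*q)/(-l + 4*q)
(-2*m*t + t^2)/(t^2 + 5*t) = (-2*m + t)/(t + 5)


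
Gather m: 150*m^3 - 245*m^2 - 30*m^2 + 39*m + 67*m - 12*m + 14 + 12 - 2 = 150*m^3 - 275*m^2 + 94*m + 24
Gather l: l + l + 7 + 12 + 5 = 2*l + 24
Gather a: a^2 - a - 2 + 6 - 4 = a^2 - a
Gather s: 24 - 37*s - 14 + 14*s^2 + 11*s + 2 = 14*s^2 - 26*s + 12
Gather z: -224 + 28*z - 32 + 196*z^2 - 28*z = 196*z^2 - 256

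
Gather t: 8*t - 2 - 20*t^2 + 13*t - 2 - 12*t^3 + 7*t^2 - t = -12*t^3 - 13*t^2 + 20*t - 4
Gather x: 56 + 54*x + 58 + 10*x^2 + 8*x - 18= 10*x^2 + 62*x + 96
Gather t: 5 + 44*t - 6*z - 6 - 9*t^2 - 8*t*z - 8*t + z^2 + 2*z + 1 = -9*t^2 + t*(36 - 8*z) + z^2 - 4*z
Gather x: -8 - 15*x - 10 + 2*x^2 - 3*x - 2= 2*x^2 - 18*x - 20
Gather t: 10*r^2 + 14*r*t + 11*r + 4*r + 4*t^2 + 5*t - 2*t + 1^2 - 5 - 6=10*r^2 + 15*r + 4*t^2 + t*(14*r + 3) - 10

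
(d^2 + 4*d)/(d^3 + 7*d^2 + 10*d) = (d + 4)/(d^2 + 7*d + 10)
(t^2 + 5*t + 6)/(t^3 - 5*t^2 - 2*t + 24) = (t + 3)/(t^2 - 7*t + 12)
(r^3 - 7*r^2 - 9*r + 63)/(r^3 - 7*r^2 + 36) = (r^2 - 4*r - 21)/(r^2 - 4*r - 12)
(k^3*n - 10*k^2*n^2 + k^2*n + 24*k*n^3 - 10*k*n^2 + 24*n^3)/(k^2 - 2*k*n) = n*(k^3 - 10*k^2*n + k^2 + 24*k*n^2 - 10*k*n + 24*n^2)/(k*(k - 2*n))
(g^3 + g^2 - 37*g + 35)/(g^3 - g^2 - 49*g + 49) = (g - 5)/(g - 7)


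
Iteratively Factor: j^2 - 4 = (j - 2)*(j + 2)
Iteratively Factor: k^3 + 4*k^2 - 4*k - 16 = (k + 2)*(k^2 + 2*k - 8) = (k - 2)*(k + 2)*(k + 4)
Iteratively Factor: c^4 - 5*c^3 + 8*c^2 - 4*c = (c - 1)*(c^3 - 4*c^2 + 4*c) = c*(c - 1)*(c^2 - 4*c + 4) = c*(c - 2)*(c - 1)*(c - 2)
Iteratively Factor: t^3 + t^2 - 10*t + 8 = (t + 4)*(t^2 - 3*t + 2) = (t - 1)*(t + 4)*(t - 2)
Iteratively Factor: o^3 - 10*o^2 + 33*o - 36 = (o - 4)*(o^2 - 6*o + 9) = (o - 4)*(o - 3)*(o - 3)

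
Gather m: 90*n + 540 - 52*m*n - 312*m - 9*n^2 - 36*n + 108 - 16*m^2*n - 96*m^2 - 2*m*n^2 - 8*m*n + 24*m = m^2*(-16*n - 96) + m*(-2*n^2 - 60*n - 288) - 9*n^2 + 54*n + 648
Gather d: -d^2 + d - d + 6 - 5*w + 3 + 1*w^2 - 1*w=-d^2 + w^2 - 6*w + 9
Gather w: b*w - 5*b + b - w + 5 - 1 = -4*b + w*(b - 1) + 4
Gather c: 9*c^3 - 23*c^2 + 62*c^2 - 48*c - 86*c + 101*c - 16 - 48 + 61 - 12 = 9*c^3 + 39*c^2 - 33*c - 15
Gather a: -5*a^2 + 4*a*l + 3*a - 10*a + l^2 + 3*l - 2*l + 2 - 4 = -5*a^2 + a*(4*l - 7) + l^2 + l - 2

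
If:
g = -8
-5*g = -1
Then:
No Solution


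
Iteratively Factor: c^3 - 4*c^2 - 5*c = (c)*(c^2 - 4*c - 5) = c*(c + 1)*(c - 5)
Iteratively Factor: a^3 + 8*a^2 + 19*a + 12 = (a + 3)*(a^2 + 5*a + 4) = (a + 1)*(a + 3)*(a + 4)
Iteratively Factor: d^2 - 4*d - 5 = (d + 1)*(d - 5)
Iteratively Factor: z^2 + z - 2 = (z - 1)*(z + 2)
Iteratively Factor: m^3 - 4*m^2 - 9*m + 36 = (m - 3)*(m^2 - m - 12) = (m - 4)*(m - 3)*(m + 3)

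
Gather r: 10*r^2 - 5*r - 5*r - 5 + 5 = 10*r^2 - 10*r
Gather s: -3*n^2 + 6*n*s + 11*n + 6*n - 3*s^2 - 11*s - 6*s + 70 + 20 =-3*n^2 + 17*n - 3*s^2 + s*(6*n - 17) + 90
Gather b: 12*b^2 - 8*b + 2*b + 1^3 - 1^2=12*b^2 - 6*b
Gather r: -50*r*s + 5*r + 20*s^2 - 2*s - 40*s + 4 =r*(5 - 50*s) + 20*s^2 - 42*s + 4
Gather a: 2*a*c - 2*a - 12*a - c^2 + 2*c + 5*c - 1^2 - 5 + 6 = a*(2*c - 14) - c^2 + 7*c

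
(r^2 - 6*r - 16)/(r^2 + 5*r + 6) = (r - 8)/(r + 3)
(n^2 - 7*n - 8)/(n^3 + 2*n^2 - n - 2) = (n - 8)/(n^2 + n - 2)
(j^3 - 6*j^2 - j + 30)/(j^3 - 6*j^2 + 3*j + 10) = (j^2 - j - 6)/(j^2 - j - 2)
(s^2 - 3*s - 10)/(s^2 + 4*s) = (s^2 - 3*s - 10)/(s*(s + 4))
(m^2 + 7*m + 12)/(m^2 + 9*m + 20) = (m + 3)/(m + 5)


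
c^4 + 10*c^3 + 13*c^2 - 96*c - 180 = (c - 3)*(c + 2)*(c + 5)*(c + 6)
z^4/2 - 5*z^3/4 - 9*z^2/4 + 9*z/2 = z*(z/2 + 1)*(z - 3)*(z - 3/2)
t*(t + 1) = t^2 + t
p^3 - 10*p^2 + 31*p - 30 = (p - 5)*(p - 3)*(p - 2)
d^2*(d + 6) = d^3 + 6*d^2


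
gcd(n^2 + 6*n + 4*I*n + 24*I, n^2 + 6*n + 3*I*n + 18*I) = n + 6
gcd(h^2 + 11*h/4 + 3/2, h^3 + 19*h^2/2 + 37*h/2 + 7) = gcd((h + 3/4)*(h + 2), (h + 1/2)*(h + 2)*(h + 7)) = h + 2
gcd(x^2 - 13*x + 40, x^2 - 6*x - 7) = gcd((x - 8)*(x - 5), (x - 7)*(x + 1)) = 1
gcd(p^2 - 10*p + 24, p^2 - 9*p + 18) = p - 6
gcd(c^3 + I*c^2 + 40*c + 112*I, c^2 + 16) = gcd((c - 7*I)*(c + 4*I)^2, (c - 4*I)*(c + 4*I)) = c + 4*I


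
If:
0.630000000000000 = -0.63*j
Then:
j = -1.00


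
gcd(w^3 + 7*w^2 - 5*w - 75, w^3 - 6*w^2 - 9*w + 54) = w - 3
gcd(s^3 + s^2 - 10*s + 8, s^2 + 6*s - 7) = s - 1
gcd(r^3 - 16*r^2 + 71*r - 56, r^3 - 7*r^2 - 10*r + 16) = r^2 - 9*r + 8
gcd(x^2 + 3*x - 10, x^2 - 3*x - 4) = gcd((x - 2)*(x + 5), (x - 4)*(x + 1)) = 1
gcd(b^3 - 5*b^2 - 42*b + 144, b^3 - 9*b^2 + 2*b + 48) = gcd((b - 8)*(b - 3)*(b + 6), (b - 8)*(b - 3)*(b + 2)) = b^2 - 11*b + 24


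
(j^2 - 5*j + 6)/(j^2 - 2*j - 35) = (-j^2 + 5*j - 6)/(-j^2 + 2*j + 35)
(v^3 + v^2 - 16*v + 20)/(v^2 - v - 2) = (v^2 + 3*v - 10)/(v + 1)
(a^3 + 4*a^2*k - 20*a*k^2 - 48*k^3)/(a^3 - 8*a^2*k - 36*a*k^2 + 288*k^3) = (a^2 - 2*a*k - 8*k^2)/(a^2 - 14*a*k + 48*k^2)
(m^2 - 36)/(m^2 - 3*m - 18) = (m + 6)/(m + 3)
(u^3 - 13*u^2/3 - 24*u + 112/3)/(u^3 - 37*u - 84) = (u - 4/3)/(u + 3)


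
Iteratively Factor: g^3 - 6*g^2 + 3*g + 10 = (g - 2)*(g^2 - 4*g - 5) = (g - 2)*(g + 1)*(g - 5)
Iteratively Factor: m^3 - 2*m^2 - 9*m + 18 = (m + 3)*(m^2 - 5*m + 6) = (m - 2)*(m + 3)*(m - 3)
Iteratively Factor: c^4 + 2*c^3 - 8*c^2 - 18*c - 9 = (c + 1)*(c^3 + c^2 - 9*c - 9) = (c - 3)*(c + 1)*(c^2 + 4*c + 3) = (c - 3)*(c + 1)^2*(c + 3)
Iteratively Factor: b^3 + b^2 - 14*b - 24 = (b + 3)*(b^2 - 2*b - 8) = (b - 4)*(b + 3)*(b + 2)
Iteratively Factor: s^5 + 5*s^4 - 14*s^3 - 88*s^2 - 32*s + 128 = (s + 4)*(s^4 + s^3 - 18*s^2 - 16*s + 32) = (s + 2)*(s + 4)*(s^3 - s^2 - 16*s + 16) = (s + 2)*(s + 4)^2*(s^2 - 5*s + 4) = (s - 1)*(s + 2)*(s + 4)^2*(s - 4)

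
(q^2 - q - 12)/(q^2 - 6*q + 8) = (q + 3)/(q - 2)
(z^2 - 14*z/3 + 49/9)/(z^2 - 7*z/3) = (z - 7/3)/z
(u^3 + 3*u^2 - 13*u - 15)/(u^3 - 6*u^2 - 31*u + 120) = (u + 1)/(u - 8)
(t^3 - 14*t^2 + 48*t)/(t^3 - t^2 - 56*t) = (t - 6)/(t + 7)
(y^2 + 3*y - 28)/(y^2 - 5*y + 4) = (y + 7)/(y - 1)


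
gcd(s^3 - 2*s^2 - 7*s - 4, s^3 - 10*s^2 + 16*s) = 1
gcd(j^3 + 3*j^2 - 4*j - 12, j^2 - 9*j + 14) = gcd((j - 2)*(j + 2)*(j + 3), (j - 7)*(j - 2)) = j - 2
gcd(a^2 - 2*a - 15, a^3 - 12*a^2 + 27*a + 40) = a - 5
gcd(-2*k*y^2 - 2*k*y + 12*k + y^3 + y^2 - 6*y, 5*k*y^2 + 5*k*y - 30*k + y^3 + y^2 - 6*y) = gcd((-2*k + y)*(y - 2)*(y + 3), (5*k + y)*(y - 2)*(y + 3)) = y^2 + y - 6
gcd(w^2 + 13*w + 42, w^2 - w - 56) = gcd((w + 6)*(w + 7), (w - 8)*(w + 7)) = w + 7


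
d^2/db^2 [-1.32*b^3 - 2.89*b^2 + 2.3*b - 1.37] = -7.92*b - 5.78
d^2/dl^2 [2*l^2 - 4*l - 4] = 4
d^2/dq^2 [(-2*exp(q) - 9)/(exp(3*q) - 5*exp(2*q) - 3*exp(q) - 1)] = (-8*exp(6*q) - 51*exp(5*q) + 421*exp(4*q) - 842*exp(3*q) - 426*exp(2*q) + 105*exp(q) + 25)*exp(q)/(exp(9*q) - 15*exp(8*q) + 66*exp(7*q) - 38*exp(6*q) - 168*exp(5*q) - 192*exp(4*q) - 114*exp(3*q) - 42*exp(2*q) - 9*exp(q) - 1)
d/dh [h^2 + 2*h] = 2*h + 2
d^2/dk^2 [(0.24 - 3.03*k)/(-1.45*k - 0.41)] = (1.77635683940025e-15*k - 4.61187)/(1.45*k + 0.41)^3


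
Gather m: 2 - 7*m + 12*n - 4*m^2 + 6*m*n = -4*m^2 + m*(6*n - 7) + 12*n + 2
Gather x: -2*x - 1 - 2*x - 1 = -4*x - 2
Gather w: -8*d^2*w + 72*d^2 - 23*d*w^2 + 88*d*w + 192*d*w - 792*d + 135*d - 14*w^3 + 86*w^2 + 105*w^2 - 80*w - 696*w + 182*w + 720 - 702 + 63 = 72*d^2 - 657*d - 14*w^3 + w^2*(191 - 23*d) + w*(-8*d^2 + 280*d - 594) + 81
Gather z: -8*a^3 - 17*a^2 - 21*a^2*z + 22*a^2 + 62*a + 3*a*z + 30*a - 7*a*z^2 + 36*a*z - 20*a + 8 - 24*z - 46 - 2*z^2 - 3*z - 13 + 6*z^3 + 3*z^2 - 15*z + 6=-8*a^3 + 5*a^2 + 72*a + 6*z^3 + z^2*(1 - 7*a) + z*(-21*a^2 + 39*a - 42) - 45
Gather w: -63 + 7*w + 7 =7*w - 56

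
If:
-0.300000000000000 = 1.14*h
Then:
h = -0.26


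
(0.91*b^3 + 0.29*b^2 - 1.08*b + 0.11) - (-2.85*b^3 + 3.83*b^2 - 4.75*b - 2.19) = 3.76*b^3 - 3.54*b^2 + 3.67*b + 2.3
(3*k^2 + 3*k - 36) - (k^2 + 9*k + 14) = 2*k^2 - 6*k - 50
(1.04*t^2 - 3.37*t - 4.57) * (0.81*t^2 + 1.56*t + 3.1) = 0.8424*t^4 - 1.1073*t^3 - 5.7349*t^2 - 17.5762*t - 14.167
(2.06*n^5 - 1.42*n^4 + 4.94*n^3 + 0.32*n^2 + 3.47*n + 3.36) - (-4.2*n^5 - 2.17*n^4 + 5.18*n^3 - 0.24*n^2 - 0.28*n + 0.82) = 6.26*n^5 + 0.75*n^4 - 0.239999999999999*n^3 + 0.56*n^2 + 3.75*n + 2.54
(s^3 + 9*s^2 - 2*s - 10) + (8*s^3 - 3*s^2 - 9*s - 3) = 9*s^3 + 6*s^2 - 11*s - 13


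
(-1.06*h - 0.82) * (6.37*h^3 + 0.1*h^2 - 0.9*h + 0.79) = -6.7522*h^4 - 5.3294*h^3 + 0.872*h^2 - 0.0994*h - 0.6478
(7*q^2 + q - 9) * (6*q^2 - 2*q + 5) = 42*q^4 - 8*q^3 - 21*q^2 + 23*q - 45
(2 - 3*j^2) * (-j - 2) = 3*j^3 + 6*j^2 - 2*j - 4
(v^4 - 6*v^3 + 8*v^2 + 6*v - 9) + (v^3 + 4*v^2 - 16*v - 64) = v^4 - 5*v^3 + 12*v^2 - 10*v - 73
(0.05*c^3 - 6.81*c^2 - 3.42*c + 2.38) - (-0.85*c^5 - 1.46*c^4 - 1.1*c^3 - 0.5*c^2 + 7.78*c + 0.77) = 0.85*c^5 + 1.46*c^4 + 1.15*c^3 - 6.31*c^2 - 11.2*c + 1.61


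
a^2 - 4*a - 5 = (a - 5)*(a + 1)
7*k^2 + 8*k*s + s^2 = (k + s)*(7*k + s)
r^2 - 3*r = r*(r - 3)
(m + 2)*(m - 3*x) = m^2 - 3*m*x + 2*m - 6*x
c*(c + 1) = c^2 + c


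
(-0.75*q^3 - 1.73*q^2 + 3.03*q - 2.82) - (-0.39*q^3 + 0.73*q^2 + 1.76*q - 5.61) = -0.36*q^3 - 2.46*q^2 + 1.27*q + 2.79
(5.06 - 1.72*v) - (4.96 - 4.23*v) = 2.51*v + 0.0999999999999996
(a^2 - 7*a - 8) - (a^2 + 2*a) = -9*a - 8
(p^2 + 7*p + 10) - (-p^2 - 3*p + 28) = 2*p^2 + 10*p - 18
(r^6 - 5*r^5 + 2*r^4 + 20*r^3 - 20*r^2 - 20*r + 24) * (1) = r^6 - 5*r^5 + 2*r^4 + 20*r^3 - 20*r^2 - 20*r + 24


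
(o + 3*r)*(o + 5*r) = o^2 + 8*o*r + 15*r^2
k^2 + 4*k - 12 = (k - 2)*(k + 6)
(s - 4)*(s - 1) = s^2 - 5*s + 4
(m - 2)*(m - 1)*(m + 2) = m^3 - m^2 - 4*m + 4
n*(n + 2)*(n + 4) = n^3 + 6*n^2 + 8*n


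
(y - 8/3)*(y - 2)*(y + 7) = y^3 + 7*y^2/3 - 82*y/3 + 112/3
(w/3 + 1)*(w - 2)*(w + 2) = w^3/3 + w^2 - 4*w/3 - 4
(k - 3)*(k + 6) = k^2 + 3*k - 18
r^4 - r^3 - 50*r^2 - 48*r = r*(r - 8)*(r + 1)*(r + 6)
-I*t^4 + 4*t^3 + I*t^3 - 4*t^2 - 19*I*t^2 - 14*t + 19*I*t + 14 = (t - 2*I)*(t - I)*(t + 7*I)*(-I*t + I)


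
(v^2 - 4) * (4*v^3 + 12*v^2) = 4*v^5 + 12*v^4 - 16*v^3 - 48*v^2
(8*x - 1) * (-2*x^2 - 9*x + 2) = -16*x^3 - 70*x^2 + 25*x - 2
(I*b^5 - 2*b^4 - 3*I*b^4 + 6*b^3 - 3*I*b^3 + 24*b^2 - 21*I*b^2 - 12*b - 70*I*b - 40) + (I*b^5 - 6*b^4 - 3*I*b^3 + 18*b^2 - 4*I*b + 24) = 2*I*b^5 - 8*b^4 - 3*I*b^4 + 6*b^3 - 6*I*b^3 + 42*b^2 - 21*I*b^2 - 12*b - 74*I*b - 16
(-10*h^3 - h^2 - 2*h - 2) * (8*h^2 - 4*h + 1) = -80*h^5 + 32*h^4 - 22*h^3 - 9*h^2 + 6*h - 2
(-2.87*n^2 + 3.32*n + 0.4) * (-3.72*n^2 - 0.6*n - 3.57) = 10.6764*n^4 - 10.6284*n^3 + 6.7659*n^2 - 12.0924*n - 1.428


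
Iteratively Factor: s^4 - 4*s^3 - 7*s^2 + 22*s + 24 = (s + 2)*(s^3 - 6*s^2 + 5*s + 12) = (s + 1)*(s + 2)*(s^2 - 7*s + 12) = (s - 4)*(s + 1)*(s + 2)*(s - 3)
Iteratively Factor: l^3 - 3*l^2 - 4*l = (l)*(l^2 - 3*l - 4) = l*(l - 4)*(l + 1)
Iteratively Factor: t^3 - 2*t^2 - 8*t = (t + 2)*(t^2 - 4*t) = (t - 4)*(t + 2)*(t)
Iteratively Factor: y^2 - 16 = (y + 4)*(y - 4)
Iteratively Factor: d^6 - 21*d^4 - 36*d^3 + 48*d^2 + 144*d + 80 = (d + 1)*(d^5 - d^4 - 20*d^3 - 16*d^2 + 64*d + 80) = (d - 2)*(d + 1)*(d^4 + d^3 - 18*d^2 - 52*d - 40) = (d - 2)*(d + 1)*(d + 2)*(d^3 - d^2 - 16*d - 20) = (d - 2)*(d + 1)*(d + 2)^2*(d^2 - 3*d - 10) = (d - 5)*(d - 2)*(d + 1)*(d + 2)^2*(d + 2)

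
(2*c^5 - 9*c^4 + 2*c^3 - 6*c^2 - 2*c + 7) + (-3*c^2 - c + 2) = 2*c^5 - 9*c^4 + 2*c^3 - 9*c^2 - 3*c + 9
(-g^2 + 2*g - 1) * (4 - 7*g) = 7*g^3 - 18*g^2 + 15*g - 4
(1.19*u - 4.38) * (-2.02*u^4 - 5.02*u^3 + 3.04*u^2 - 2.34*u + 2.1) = -2.4038*u^5 + 2.8738*u^4 + 25.6052*u^3 - 16.0998*u^2 + 12.7482*u - 9.198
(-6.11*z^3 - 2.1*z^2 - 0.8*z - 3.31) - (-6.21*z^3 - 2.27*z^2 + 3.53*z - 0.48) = 0.0999999999999996*z^3 + 0.17*z^2 - 4.33*z - 2.83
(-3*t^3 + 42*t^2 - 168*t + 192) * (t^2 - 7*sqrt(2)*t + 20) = -3*t^5 + 21*sqrt(2)*t^4 + 42*t^4 - 294*sqrt(2)*t^3 - 228*t^3 + 1032*t^2 + 1176*sqrt(2)*t^2 - 3360*t - 1344*sqrt(2)*t + 3840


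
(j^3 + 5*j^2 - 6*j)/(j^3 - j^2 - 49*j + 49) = j*(j + 6)/(j^2 - 49)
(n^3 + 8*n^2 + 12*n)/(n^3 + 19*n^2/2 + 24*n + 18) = 2*n/(2*n + 3)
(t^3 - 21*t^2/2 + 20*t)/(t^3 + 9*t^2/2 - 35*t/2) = (t - 8)/(t + 7)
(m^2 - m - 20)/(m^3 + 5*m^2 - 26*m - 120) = 1/(m + 6)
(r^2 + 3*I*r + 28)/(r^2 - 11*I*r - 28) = (r + 7*I)/(r - 7*I)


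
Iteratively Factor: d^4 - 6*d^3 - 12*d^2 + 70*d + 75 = (d + 3)*(d^3 - 9*d^2 + 15*d + 25) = (d + 1)*(d + 3)*(d^2 - 10*d + 25) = (d - 5)*(d + 1)*(d + 3)*(d - 5)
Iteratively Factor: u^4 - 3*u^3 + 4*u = (u)*(u^3 - 3*u^2 + 4) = u*(u - 2)*(u^2 - u - 2) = u*(u - 2)^2*(u + 1)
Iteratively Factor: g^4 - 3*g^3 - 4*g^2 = (g)*(g^3 - 3*g^2 - 4*g) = g*(g - 4)*(g^2 + g) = g^2*(g - 4)*(g + 1)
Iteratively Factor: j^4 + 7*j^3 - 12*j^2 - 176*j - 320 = (j + 4)*(j^3 + 3*j^2 - 24*j - 80) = (j - 5)*(j + 4)*(j^2 + 8*j + 16) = (j - 5)*(j + 4)^2*(j + 4)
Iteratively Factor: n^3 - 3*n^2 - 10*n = (n)*(n^2 - 3*n - 10) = n*(n + 2)*(n - 5)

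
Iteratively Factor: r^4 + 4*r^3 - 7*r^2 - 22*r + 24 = (r - 2)*(r^3 + 6*r^2 + 5*r - 12) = (r - 2)*(r - 1)*(r^2 + 7*r + 12) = (r - 2)*(r - 1)*(r + 3)*(r + 4)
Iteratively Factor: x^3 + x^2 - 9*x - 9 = (x + 3)*(x^2 - 2*x - 3) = (x - 3)*(x + 3)*(x + 1)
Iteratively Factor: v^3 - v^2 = (v)*(v^2 - v) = v^2*(v - 1)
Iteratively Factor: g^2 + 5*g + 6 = (g + 3)*(g + 2)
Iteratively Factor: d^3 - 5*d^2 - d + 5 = (d + 1)*(d^2 - 6*d + 5) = (d - 1)*(d + 1)*(d - 5)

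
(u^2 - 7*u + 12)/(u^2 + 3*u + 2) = (u^2 - 7*u + 12)/(u^2 + 3*u + 2)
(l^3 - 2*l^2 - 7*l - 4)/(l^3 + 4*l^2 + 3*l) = (l^2 - 3*l - 4)/(l*(l + 3))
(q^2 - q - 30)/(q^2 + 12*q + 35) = (q - 6)/(q + 7)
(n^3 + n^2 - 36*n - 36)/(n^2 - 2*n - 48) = (n^2 - 5*n - 6)/(n - 8)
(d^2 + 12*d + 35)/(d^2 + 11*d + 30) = (d + 7)/(d + 6)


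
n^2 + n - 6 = (n - 2)*(n + 3)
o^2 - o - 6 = (o - 3)*(o + 2)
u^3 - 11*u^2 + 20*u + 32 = (u - 8)*(u - 4)*(u + 1)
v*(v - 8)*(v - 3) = v^3 - 11*v^2 + 24*v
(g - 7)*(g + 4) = g^2 - 3*g - 28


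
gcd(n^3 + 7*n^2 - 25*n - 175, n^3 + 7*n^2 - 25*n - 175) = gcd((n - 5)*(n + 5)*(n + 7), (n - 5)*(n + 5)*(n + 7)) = n^3 + 7*n^2 - 25*n - 175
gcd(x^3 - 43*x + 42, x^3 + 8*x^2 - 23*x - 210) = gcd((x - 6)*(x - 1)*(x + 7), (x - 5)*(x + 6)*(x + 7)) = x + 7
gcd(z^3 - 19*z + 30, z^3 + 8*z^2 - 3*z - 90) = z^2 + 2*z - 15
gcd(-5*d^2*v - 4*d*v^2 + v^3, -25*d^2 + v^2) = -5*d + v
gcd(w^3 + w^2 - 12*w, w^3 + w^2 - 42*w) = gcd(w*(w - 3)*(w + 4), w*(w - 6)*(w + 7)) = w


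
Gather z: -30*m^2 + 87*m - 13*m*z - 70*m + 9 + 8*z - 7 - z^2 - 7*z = -30*m^2 + 17*m - z^2 + z*(1 - 13*m) + 2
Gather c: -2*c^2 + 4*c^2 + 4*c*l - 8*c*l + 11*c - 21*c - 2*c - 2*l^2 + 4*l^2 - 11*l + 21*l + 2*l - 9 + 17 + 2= 2*c^2 + c*(-4*l - 12) + 2*l^2 + 12*l + 10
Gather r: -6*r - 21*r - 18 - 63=-27*r - 81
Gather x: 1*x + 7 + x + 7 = 2*x + 14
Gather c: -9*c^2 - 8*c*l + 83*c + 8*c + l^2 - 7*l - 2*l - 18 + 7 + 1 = -9*c^2 + c*(91 - 8*l) + l^2 - 9*l - 10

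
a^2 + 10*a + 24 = (a + 4)*(a + 6)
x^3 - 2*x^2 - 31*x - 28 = (x - 7)*(x + 1)*(x + 4)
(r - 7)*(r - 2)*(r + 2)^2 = r^4 - 5*r^3 - 18*r^2 + 20*r + 56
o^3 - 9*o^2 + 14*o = o*(o - 7)*(o - 2)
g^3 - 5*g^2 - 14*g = g*(g - 7)*(g + 2)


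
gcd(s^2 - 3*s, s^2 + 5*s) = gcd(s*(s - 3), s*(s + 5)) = s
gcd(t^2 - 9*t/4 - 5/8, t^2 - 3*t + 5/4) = t - 5/2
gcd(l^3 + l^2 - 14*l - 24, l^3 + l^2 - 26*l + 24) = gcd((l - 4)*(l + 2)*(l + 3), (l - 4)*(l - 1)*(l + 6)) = l - 4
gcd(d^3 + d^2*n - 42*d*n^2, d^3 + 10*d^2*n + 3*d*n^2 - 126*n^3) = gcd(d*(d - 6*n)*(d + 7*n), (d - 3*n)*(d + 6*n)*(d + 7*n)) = d + 7*n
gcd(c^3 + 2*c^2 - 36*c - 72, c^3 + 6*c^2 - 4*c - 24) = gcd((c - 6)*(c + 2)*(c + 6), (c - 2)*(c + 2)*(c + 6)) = c^2 + 8*c + 12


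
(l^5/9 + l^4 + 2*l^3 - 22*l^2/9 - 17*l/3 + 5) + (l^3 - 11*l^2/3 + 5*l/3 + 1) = l^5/9 + l^4 + 3*l^3 - 55*l^2/9 - 4*l + 6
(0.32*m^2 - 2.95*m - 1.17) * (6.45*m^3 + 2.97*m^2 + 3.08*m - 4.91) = 2.064*m^5 - 18.0771*m^4 - 15.3224*m^3 - 14.1321*m^2 + 10.8809*m + 5.7447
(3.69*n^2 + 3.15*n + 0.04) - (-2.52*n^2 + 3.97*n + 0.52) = 6.21*n^2 - 0.82*n - 0.48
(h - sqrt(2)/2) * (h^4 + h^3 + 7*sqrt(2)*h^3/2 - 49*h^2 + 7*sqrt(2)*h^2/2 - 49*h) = h^5 + h^4 + 3*sqrt(2)*h^4 - 105*h^3/2 + 3*sqrt(2)*h^3 - 105*h^2/2 + 49*sqrt(2)*h^2/2 + 49*sqrt(2)*h/2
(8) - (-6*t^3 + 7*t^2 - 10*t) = 6*t^3 - 7*t^2 + 10*t + 8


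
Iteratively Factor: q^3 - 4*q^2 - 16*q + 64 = (q - 4)*(q^2 - 16) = (q - 4)^2*(q + 4)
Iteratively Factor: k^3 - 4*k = (k)*(k^2 - 4) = k*(k + 2)*(k - 2)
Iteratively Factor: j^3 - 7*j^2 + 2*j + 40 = (j + 2)*(j^2 - 9*j + 20) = (j - 5)*(j + 2)*(j - 4)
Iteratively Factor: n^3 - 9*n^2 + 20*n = (n - 5)*(n^2 - 4*n) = (n - 5)*(n - 4)*(n)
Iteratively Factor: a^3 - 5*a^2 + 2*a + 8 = (a - 4)*(a^2 - a - 2) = (a - 4)*(a + 1)*(a - 2)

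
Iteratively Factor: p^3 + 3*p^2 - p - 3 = (p + 3)*(p^2 - 1) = (p + 1)*(p + 3)*(p - 1)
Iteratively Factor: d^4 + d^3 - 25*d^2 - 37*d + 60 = (d + 4)*(d^3 - 3*d^2 - 13*d + 15) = (d + 3)*(d + 4)*(d^2 - 6*d + 5) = (d - 1)*(d + 3)*(d + 4)*(d - 5)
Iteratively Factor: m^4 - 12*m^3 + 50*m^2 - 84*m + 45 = (m - 1)*(m^3 - 11*m^2 + 39*m - 45) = (m - 5)*(m - 1)*(m^2 - 6*m + 9) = (m - 5)*(m - 3)*(m - 1)*(m - 3)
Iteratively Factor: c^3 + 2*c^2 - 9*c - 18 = (c - 3)*(c^2 + 5*c + 6) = (c - 3)*(c + 2)*(c + 3)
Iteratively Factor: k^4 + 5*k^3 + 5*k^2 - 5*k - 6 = (k + 2)*(k^3 + 3*k^2 - k - 3) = (k - 1)*(k + 2)*(k^2 + 4*k + 3) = (k - 1)*(k + 1)*(k + 2)*(k + 3)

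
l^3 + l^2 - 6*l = l*(l - 2)*(l + 3)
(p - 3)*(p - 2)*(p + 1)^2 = p^4 - 3*p^3 - 3*p^2 + 7*p + 6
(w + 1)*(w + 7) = w^2 + 8*w + 7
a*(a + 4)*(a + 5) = a^3 + 9*a^2 + 20*a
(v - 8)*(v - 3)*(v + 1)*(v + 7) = v^4 - 3*v^3 - 57*v^2 + 115*v + 168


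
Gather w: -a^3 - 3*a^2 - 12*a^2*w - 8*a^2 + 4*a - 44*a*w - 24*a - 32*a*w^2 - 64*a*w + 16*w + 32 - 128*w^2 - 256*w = -a^3 - 11*a^2 - 20*a + w^2*(-32*a - 128) + w*(-12*a^2 - 108*a - 240) + 32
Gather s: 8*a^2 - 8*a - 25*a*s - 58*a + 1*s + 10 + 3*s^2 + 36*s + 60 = 8*a^2 - 66*a + 3*s^2 + s*(37 - 25*a) + 70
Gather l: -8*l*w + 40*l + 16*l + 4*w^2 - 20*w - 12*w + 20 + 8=l*(56 - 8*w) + 4*w^2 - 32*w + 28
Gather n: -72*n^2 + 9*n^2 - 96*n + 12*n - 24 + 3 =-63*n^2 - 84*n - 21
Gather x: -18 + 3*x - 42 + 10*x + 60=13*x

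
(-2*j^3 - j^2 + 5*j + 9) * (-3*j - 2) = 6*j^4 + 7*j^3 - 13*j^2 - 37*j - 18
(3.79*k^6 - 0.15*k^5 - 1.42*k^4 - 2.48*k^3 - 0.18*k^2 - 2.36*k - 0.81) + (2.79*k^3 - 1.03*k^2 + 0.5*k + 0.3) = 3.79*k^6 - 0.15*k^5 - 1.42*k^4 + 0.31*k^3 - 1.21*k^2 - 1.86*k - 0.51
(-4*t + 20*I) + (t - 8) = -3*t - 8 + 20*I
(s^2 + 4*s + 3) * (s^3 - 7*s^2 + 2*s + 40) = s^5 - 3*s^4 - 23*s^3 + 27*s^2 + 166*s + 120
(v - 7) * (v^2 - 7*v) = v^3 - 14*v^2 + 49*v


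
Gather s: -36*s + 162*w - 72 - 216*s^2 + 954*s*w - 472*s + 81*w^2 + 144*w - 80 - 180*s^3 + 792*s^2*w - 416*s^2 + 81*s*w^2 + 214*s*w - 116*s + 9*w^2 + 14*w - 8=-180*s^3 + s^2*(792*w - 632) + s*(81*w^2 + 1168*w - 624) + 90*w^2 + 320*w - 160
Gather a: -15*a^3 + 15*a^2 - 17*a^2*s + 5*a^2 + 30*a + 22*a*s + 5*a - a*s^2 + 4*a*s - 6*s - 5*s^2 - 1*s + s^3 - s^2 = -15*a^3 + a^2*(20 - 17*s) + a*(-s^2 + 26*s + 35) + s^3 - 6*s^2 - 7*s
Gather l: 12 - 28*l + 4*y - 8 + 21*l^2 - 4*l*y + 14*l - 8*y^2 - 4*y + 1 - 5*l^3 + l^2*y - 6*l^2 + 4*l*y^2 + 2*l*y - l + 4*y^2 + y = -5*l^3 + l^2*(y + 15) + l*(4*y^2 - 2*y - 15) - 4*y^2 + y + 5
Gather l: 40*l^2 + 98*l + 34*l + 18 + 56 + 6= 40*l^2 + 132*l + 80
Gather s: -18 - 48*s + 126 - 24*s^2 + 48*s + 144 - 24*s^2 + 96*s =-48*s^2 + 96*s + 252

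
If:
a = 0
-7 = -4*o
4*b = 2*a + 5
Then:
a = 0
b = 5/4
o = 7/4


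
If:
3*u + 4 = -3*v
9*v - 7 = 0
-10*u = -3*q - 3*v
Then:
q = -211/27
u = -19/9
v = 7/9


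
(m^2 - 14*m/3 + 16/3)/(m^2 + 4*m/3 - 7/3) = (3*m^2 - 14*m + 16)/(3*m^2 + 4*m - 7)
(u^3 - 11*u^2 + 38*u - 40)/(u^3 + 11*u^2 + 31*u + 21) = (u^3 - 11*u^2 + 38*u - 40)/(u^3 + 11*u^2 + 31*u + 21)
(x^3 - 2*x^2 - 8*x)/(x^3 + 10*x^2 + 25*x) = (x^2 - 2*x - 8)/(x^2 + 10*x + 25)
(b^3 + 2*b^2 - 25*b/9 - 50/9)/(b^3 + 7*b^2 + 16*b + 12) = (b^2 - 25/9)/(b^2 + 5*b + 6)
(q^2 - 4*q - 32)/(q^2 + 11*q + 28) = (q - 8)/(q + 7)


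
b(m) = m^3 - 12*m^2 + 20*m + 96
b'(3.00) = -25.00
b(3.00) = 75.00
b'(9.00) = 47.00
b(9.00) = 33.00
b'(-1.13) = 50.95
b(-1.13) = 56.63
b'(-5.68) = 253.11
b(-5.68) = -588.00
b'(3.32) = -26.61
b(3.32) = 66.73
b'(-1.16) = 51.88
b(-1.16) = 55.09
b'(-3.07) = 121.95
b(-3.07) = -107.43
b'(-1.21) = 53.43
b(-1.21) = 52.46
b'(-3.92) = 160.18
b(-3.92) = -227.03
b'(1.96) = -15.52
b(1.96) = 96.63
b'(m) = 3*m^2 - 24*m + 20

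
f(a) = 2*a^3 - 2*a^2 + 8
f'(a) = 6*a^2 - 4*a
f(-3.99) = -150.88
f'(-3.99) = 111.48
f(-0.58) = 6.94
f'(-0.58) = 4.34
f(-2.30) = -26.91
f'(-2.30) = 40.94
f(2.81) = 36.58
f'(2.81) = 36.14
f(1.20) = 8.58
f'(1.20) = 3.84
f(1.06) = 8.13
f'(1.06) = 2.50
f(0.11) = 7.98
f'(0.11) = -0.37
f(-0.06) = 7.99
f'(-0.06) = 0.26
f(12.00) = 3176.00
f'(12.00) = 816.00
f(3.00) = 44.00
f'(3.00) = 42.00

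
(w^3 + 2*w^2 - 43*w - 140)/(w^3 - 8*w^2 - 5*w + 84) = (w^2 + 9*w + 20)/(w^2 - w - 12)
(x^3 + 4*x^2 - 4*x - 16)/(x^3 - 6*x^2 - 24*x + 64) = (x + 2)/(x - 8)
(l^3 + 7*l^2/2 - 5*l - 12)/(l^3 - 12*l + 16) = (l + 3/2)/(l - 2)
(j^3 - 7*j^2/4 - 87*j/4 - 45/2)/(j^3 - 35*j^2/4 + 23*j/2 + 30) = (j + 3)/(j - 4)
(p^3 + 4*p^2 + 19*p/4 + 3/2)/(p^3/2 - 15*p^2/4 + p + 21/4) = (4*p^3 + 16*p^2 + 19*p + 6)/(2*p^3 - 15*p^2 + 4*p + 21)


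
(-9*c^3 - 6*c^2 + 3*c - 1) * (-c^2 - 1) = 9*c^5 + 6*c^4 + 6*c^3 + 7*c^2 - 3*c + 1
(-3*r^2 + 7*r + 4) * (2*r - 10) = -6*r^3 + 44*r^2 - 62*r - 40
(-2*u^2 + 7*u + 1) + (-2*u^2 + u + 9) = -4*u^2 + 8*u + 10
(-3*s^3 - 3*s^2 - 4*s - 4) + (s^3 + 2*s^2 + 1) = -2*s^3 - s^2 - 4*s - 3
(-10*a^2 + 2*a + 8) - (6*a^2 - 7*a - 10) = -16*a^2 + 9*a + 18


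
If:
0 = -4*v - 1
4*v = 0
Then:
No Solution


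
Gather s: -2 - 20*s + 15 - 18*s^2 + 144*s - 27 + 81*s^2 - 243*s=63*s^2 - 119*s - 14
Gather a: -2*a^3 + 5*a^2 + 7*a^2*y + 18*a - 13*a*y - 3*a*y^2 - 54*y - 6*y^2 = -2*a^3 + a^2*(7*y + 5) + a*(-3*y^2 - 13*y + 18) - 6*y^2 - 54*y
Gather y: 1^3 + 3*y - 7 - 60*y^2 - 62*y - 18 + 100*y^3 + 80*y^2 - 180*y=100*y^3 + 20*y^2 - 239*y - 24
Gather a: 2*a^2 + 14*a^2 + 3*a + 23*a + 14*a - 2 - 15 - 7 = 16*a^2 + 40*a - 24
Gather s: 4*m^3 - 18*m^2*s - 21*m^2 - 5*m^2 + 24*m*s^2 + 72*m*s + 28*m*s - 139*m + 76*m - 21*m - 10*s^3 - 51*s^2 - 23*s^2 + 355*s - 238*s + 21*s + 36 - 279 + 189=4*m^3 - 26*m^2 - 84*m - 10*s^3 + s^2*(24*m - 74) + s*(-18*m^2 + 100*m + 138) - 54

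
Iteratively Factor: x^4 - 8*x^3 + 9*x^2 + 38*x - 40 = (x - 4)*(x^3 - 4*x^2 - 7*x + 10) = (x - 4)*(x + 2)*(x^2 - 6*x + 5) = (x - 5)*(x - 4)*(x + 2)*(x - 1)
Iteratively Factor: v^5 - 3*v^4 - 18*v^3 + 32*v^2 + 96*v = (v + 3)*(v^4 - 6*v^3 + 32*v) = (v - 4)*(v + 3)*(v^3 - 2*v^2 - 8*v) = v*(v - 4)*(v + 3)*(v^2 - 2*v - 8) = v*(v - 4)^2*(v + 3)*(v + 2)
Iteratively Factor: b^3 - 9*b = (b + 3)*(b^2 - 3*b) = (b - 3)*(b + 3)*(b)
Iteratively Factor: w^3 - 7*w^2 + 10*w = (w)*(w^2 - 7*w + 10) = w*(w - 2)*(w - 5)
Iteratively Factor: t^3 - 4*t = (t + 2)*(t^2 - 2*t) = (t - 2)*(t + 2)*(t)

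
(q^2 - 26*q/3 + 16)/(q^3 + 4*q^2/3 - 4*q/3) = (3*q^2 - 26*q + 48)/(q*(3*q^2 + 4*q - 4))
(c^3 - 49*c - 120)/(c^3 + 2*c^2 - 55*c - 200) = (c + 3)/(c + 5)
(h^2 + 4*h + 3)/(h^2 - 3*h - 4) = (h + 3)/(h - 4)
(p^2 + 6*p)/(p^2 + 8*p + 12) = p/(p + 2)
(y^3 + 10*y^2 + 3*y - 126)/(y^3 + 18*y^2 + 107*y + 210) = (y - 3)/(y + 5)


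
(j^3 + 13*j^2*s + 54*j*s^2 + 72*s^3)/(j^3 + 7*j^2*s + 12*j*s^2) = (j + 6*s)/j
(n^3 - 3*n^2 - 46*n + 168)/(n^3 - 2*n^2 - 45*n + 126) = (n - 4)/(n - 3)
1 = 1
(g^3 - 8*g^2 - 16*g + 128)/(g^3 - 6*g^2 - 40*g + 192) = (g + 4)/(g + 6)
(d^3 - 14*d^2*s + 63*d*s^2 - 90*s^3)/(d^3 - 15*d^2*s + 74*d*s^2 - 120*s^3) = (-d + 3*s)/(-d + 4*s)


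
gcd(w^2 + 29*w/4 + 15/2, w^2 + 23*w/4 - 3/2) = w + 6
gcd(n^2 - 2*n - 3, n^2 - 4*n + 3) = n - 3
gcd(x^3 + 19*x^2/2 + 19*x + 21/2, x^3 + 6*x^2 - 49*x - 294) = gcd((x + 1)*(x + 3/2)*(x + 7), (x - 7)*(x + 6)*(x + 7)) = x + 7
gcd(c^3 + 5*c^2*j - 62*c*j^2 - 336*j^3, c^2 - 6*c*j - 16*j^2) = c - 8*j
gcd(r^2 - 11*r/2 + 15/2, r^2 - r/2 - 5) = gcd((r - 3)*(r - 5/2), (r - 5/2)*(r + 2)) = r - 5/2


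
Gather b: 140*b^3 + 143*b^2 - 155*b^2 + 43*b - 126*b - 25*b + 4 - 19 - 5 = 140*b^3 - 12*b^2 - 108*b - 20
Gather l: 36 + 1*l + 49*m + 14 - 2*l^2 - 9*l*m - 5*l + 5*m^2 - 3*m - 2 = -2*l^2 + l*(-9*m - 4) + 5*m^2 + 46*m + 48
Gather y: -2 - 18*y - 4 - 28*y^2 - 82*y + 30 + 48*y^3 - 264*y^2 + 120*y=48*y^3 - 292*y^2 + 20*y + 24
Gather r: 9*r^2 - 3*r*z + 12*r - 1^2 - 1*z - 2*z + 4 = 9*r^2 + r*(12 - 3*z) - 3*z + 3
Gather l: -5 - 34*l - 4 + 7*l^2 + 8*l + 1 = 7*l^2 - 26*l - 8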